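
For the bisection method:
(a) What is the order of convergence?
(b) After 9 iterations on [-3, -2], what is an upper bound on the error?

(a) Bisection has linear (order 1) convergence; the error is halved each step.

(b) Error bound = (b-a)/2^n = (-2 - (-3))/2^{9}
    = 1/2^{9}

(a) 1 (linear); (b) error ≤ 1.95e-03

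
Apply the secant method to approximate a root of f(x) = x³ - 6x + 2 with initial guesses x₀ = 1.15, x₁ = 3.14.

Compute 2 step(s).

f(x) = x³ - 6x + 2
x₀ = 1.15, x₁ = 3.14

Secant formula: x_{n+1} = x_n - f(x_n)(x_n - x_{n-1})/(f(x_n) - f(x_{n-1}))

Iteration 1:
  f(1.150000) = -3.379125
  f(3.140000) = 14.119144
  x_2 = 3.140000 - 14.119144×(3.140000 - 1.150000)/(14.119144 - (-3.379125))
       = 1.534293
Iteration 2:
  f(3.140000) = 14.119144
  f(1.534293) = -3.593948
  x_3 = 1.534293 - (-3.593948)×(1.534293 - 3.140000)/(-3.593948 - 14.119144)
       = 1.860087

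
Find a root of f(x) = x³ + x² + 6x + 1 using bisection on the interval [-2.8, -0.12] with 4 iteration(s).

f(x) = x³ + x² + 6x + 1
Initial interval: [-2.8, -0.12]

Iteration 1:
  c_1 = (-2.800000 + (-0.120000))/2 = -1.460000
  f(c_1) = f(-1.460000) = -8.740536
  f(a) × f(c) ≥ 0, new interval: [-1.460000, -0.120000]
Iteration 2:
  c_2 = (-1.460000 + (-0.120000))/2 = -0.790000
  f(c_2) = f(-0.790000) = -3.608939
  f(a) × f(c) ≥ 0, new interval: [-0.790000, -0.120000]
Iteration 3:
  c_3 = (-0.790000 + (-0.120000))/2 = -0.455000
  f(c_3) = f(-0.455000) = -1.617171
  f(a) × f(c) ≥ 0, new interval: [-0.455000, -0.120000]
Iteration 4:
  c_4 = (-0.455000 + (-0.120000))/2 = -0.287500
  f(c_4) = f(-0.287500) = -0.666107
  f(a) × f(c) ≥ 0, new interval: [-0.287500, -0.120000]

After 4 iteration(s), the approximation is c_4 = -0.287500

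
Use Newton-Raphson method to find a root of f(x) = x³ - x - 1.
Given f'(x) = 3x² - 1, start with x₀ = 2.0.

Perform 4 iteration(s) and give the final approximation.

f(x) = x³ - x - 1
f'(x) = 3x² - 1
x₀ = 2.0

Newton-Raphson formula: x_{n+1} = x_n - f(x_n)/f'(x_n)

Iteration 1:
  f(2.000000) = 5.000000
  f'(2.000000) = 11.000000
  x_1 = 2.000000 - 5.000000/11.000000 = 1.545455
Iteration 2:
  f(1.545455) = 1.145755
  f'(1.545455) = 6.165289
  x_2 = 1.545455 - 1.145755/6.165289 = 1.359615
Iteration 3:
  f(1.359615) = 0.153705
  f'(1.359615) = 4.545658
  x_3 = 1.359615 - 0.153705/4.545658 = 1.325801
Iteration 4:
  f(1.325801) = 0.004625
  f'(1.325801) = 4.273248
  x_4 = 1.325801 - 0.004625/4.273248 = 1.324719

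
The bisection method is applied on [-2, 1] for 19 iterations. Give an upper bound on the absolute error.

Bisection error bound: |error| ≤ (b-a)/2^n
|error| ≤ (1 - (-2))/2^19 = 3/2^19
|error| ≤ 0.0000057220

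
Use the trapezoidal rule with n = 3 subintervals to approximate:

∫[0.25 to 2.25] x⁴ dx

f(x) = x⁴
a = 0.25, b = 2.25, n = 3
h = (b - a)/n = 0.666667

Trapezoidal rule: (h/2)[f(x₀) + 2f(x₁) + 2f(x₂) + ... + f(xₙ)]

x_0 = 0.2500, f(x_0) = 0.003906, coefficient = 1
x_1 = 0.9167, f(x_1) = 0.706067, coefficient = 2
x_2 = 1.5833, f(x_2) = 6.284770, coefficient = 2
x_3 = 2.2500, f(x_3) = 25.628906, coefficient = 1

I ≈ (0.666667/2) × 39.614487 = 13.204829
Exact value: 11.532812
Error: 1.672016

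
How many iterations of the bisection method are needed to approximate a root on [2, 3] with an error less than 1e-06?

We need (b-a)/2^n ≤ 1e-06
(3 - 2)/2^n ≤ 1e-06
1/2^n ≤ 1e-06
2^n ≥ 1000000
n ≥ log₂(1000000) = 19.93
n ≥ 20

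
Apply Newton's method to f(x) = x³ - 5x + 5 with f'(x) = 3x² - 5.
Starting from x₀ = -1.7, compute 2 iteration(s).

f(x) = x³ - 5x + 5
f'(x) = 3x² - 5
x₀ = -1.7

Newton-Raphson formula: x_{n+1} = x_n - f(x_n)/f'(x_n)

Iteration 1:
  f(-1.700000) = 8.587000
  f'(-1.700000) = 3.670000
  x_1 = -1.700000 - 8.587000/3.670000 = -4.039782
Iteration 2:
  f(-4.039782) = -40.729681
  f'(-4.039782) = 43.959516
  x_2 = -4.039782 - (-40.729681)/43.959516 = -3.113255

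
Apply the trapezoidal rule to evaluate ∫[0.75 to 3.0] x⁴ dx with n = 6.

f(x) = x⁴
a = 0.75, b = 3.0, n = 6
h = (b - a)/n = 0.375000

Trapezoidal rule: (h/2)[f(x₀) + 2f(x₁) + 2f(x₂) + ... + f(xₙ)]

x_0 = 0.7500, f(x_0) = 0.316406, coefficient = 1
x_1 = 1.1250, f(x_1) = 1.601807, coefficient = 2
x_2 = 1.5000, f(x_2) = 5.062500, coefficient = 2
x_3 = 1.8750, f(x_3) = 12.359619, coefficient = 2
x_4 = 2.2500, f(x_4) = 25.628906, coefficient = 2
x_5 = 2.6250, f(x_5) = 47.480713, coefficient = 2
x_6 = 3.0000, f(x_6) = 81.000000, coefficient = 1

I ≈ (0.375000/2) × 265.583496 = 49.796906
Exact value: 48.552539
Error: 1.244366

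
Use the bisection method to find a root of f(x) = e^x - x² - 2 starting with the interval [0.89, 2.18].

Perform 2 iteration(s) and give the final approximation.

f(x) = e^x - x² - 2
Initial interval: [0.89, 2.18]

Iteration 1:
  c_1 = (0.890000 + 2.180000)/2 = 1.535000
  f(c_1) = f(1.535000) = 0.285101
  f(a) × f(c) < 0, new interval: [0.890000, 1.535000]
Iteration 2:
  c_2 = (0.890000 + 1.535000)/2 = 1.212500
  f(c_2) = f(1.212500) = -0.108277
  f(a) × f(c) ≥ 0, new interval: [1.212500, 1.535000]

After 2 iteration(s), the approximation is c_2 = 1.212500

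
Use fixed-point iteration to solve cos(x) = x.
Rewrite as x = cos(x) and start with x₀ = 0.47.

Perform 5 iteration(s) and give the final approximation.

Equation: cos(x) = x
Fixed-point form: x = cos(x)
x₀ = 0.47

x_1 = g(0.470000) = 0.891568
x_2 = g(0.891568) = 0.628193
x_3 = g(0.628193) = 0.809091
x_4 = g(0.809091) = 0.690157
x_5 = g(0.690157) = 0.771146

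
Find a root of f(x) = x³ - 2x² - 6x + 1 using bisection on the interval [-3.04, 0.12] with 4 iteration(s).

f(x) = x³ - 2x² - 6x + 1
Initial interval: [-3.04, 0.12]

Iteration 1:
  c_1 = (-3.040000 + 0.120000)/2 = -1.460000
  f(c_1) = f(-1.460000) = 2.384664
  f(a) × f(c) < 0, new interval: [-3.040000, -1.460000]
Iteration 2:
  c_2 = (-3.040000 + (-1.460000))/2 = -2.250000
  f(c_2) = f(-2.250000) = -7.015625
  f(a) × f(c) ≥ 0, new interval: [-2.250000, -1.460000]
Iteration 3:
  c_3 = (-2.250000 + (-1.460000))/2 = -1.855000
  f(c_3) = f(-1.855000) = -1.135151
  f(a) × f(c) ≥ 0, new interval: [-1.855000, -1.460000]
Iteration 4:
  c_4 = (-1.855000 + (-1.460000))/2 = -1.657500
  f(c_4) = f(-1.657500) = 0.896727
  f(a) × f(c) < 0, new interval: [-1.855000, -1.657500]

After 4 iteration(s), the approximation is c_4 = -1.657500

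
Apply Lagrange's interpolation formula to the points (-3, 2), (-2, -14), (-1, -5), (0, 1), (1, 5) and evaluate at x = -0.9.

Lagrange interpolation formula:
P(x) = Σ yᵢ × Lᵢ(x)
where Lᵢ(x) = Π_{j≠i} (x - xⱼ)/(xᵢ - xⱼ)

L_0(-0.9) = (-0.9 - (-2))/(-3 - (-2)) × (-0.9 - (-1))/(-3 - (-1)) × (-0.9 - 0)/(-3 - 0) × (-0.9 - 1)/(-3 - 1) = 0.007837
L_1(-0.9) = (-0.9 - (-3))/(-2 - (-3)) × (-0.9 - (-1))/(-2 - (-1)) × (-0.9 - 0)/(-2 - 0) × (-0.9 - 1)/(-2 - 1) = -0.059850
L_2(-0.9) = (-0.9 - (-3))/(-1 - (-3)) × (-0.9 - (-2))/(-1 - (-2)) × (-0.9 - 0)/(-1 - 0) × (-0.9 - 1)/(-1 - 1) = 0.987525
L_3(-0.9) = (-0.9 - (-3))/(0 - (-3)) × (-0.9 - (-2))/(0 - (-2)) × (-0.9 - (-1))/(0 - (-1)) × (-0.9 - 1)/(0 - 1) = 0.073150
L_4(-0.9) = (-0.9 - (-3))/(1 - (-3)) × (-0.9 - (-2))/(1 - (-2)) × (-0.9 - (-1))/(1 - (-1)) × (-0.9 - 0)/(1 - 0) = -0.008663

P(-0.9) = 2×L_0(-0.9) + (-14)×L_1(-0.9) + (-5)×L_2(-0.9) + 1×L_3(-0.9) + 5×L_4(-0.9)
P(-0.9) = -4.054213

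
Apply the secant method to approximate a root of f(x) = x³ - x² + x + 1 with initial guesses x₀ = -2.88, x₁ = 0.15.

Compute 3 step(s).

f(x) = x³ - x² + x + 1
x₀ = -2.88, x₁ = 0.15

Secant formula: x_{n+1} = x_n - f(x_n)(x_n - x_{n-1})/(f(x_n) - f(x_{n-1}))

Iteration 1:
  f(-2.880000) = -34.062272
  f(0.150000) = 1.130875
  x_2 = 0.150000 - 1.130875×(0.150000 - (-2.880000))/(1.130875 - (-34.062272))
       = 0.052636
Iteration 2:
  f(0.150000) = 1.130875
  f(0.052636) = 1.050011
  x_3 = 0.052636 - 1.050011×(0.052636 - 0.150000)/(1.050011 - 1.130875)
       = -1.211630
Iteration 3:
  f(0.052636) = 1.050011
  f(-1.211630) = -3.458411
  x_4 = -1.211630 - (-3.458411)×(-1.211630 - 0.052636)/(-3.458411 - 1.050011)
       = -0.241812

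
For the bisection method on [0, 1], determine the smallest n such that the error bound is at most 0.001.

We need (b-a)/2^n ≤ 0.001
(1 - 0)/2^n ≤ 0.001
1/2^n ≤ 0.001
2^n ≥ 1000
n ≥ log₂(1000) = 9.97
n ≥ 10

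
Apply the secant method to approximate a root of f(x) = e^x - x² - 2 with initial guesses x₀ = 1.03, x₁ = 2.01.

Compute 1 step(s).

f(x) = e^x - x² - 2
x₀ = 1.03, x₁ = 2.01

Secant formula: x_{n+1} = x_n - f(x_n)(x_n - x_{n-1})/(f(x_n) - f(x_{n-1}))

Iteration 1:
  f(1.030000) = -0.259834
  f(2.010000) = 1.423217
  x_2 = 2.010000 - 1.423217×(2.010000 - 1.030000)/(1.423217 - (-0.259834))
       = 1.181295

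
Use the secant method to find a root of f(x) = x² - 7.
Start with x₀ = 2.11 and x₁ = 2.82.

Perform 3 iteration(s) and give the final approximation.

f(x) = x² - 7
x₀ = 2.11, x₁ = 2.82

Secant formula: x_{n+1} = x_n - f(x_n)(x_n - x_{n-1})/(f(x_n) - f(x_{n-1}))

Iteration 1:
  f(2.110000) = -2.547900
  f(2.820000) = 0.952400
  x_2 = 2.820000 - 0.952400×(2.820000 - 2.110000)/(0.952400 - (-2.547900))
       = 2.626815
Iteration 2:
  f(2.820000) = 0.952400
  f(2.626815) = -0.099841
  x_3 = 2.626815 - (-0.099841)×(2.626815 - 2.820000)/(-0.099841 - 0.952400)
       = 2.645146
Iteration 3:
  f(2.626815) = -0.099841
  f(2.645146) = -0.003205
  x_4 = 2.645146 - (-0.003205)×(2.645146 - 2.626815)/(-0.003205 - (-0.099841))
       = 2.645753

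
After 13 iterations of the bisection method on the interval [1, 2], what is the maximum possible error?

Bisection error bound: |error| ≤ (b-a)/2^n
|error| ≤ (2 - 1)/2^13 = 1/2^13
|error| ≤ 0.0001220703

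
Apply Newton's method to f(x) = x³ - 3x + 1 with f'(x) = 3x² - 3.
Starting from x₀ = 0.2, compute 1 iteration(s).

f(x) = x³ - 3x + 1
f'(x) = 3x² - 3
x₀ = 0.2

Newton-Raphson formula: x_{n+1} = x_n - f(x_n)/f'(x_n)

Iteration 1:
  f(0.200000) = 0.408000
  f'(0.200000) = -2.880000
  x_1 = 0.200000 - 0.408000/(-2.880000) = 0.341667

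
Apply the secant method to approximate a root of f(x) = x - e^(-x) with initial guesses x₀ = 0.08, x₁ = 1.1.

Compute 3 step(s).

f(x) = x - e^(-x)
x₀ = 0.08, x₁ = 1.1

Secant formula: x_{n+1} = x_n - f(x_n)(x_n - x_{n-1})/(f(x_n) - f(x_{n-1}))

Iteration 1:
  f(0.080000) = -0.843116
  f(1.100000) = 0.767129
  x_2 = 1.100000 - 0.767129×(1.100000 - 0.080000)/(0.767129 - (-0.843116))
       = 0.614067
Iteration 2:
  f(1.100000) = 0.767129
  f(0.614067) = 0.072921
  x_3 = 0.614067 - 0.072921×(0.614067 - 1.100000)/(0.072921 - 0.767129)
       = 0.563023
Iteration 3:
  f(0.614067) = 0.072921
  f(0.563023) = -0.006461
  x_4 = 0.563023 - (-0.006461)×(0.563023 - 0.614067)/(-0.006461 - 0.072921)
       = 0.567178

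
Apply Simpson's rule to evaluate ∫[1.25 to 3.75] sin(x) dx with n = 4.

f(x) = sin(x)
a = 1.25, b = 3.75, n = 4
h = (b - a)/n = 0.625000

Simpson's rule: (h/3)[f(x₀) + 4f(x₁) + 2f(x₂) + ... + f(xₙ)]

x_0 = 1.2500, f(x_0) = 0.948985, coefficient = 1
x_1 = 1.8750, f(x_1) = 0.954086, coefficient = 4
x_2 = 2.5000, f(x_2) = 0.598472, coefficient = 2
x_3 = 3.1250, f(x_3) = 0.016592, coefficient = 4
x_4 = 3.7500, f(x_4) = -0.571561, coefficient = 1

I ≈ (0.625000/3) × 5.457078 = 1.136891
Exact value: 1.135882
Error: 0.001010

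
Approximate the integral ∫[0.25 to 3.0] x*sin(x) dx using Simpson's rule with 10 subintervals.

f(x) = x*sin(x)
a = 0.25, b = 3.0, n = 10
h = (b - a)/n = 0.275000

Simpson's rule: (h/3)[f(x₀) + 4f(x₁) + 2f(x₂) + ... + f(xₙ)]

x_0 = 0.2500, f(x_0) = 0.061851, coefficient = 1
x_1 = 0.5250, f(x_1) = 0.263137, coefficient = 4
x_2 = 0.8000, f(x_2) = 0.573885, coefficient = 2
x_3 = 1.0750, f(x_3) = 0.945559, coefficient = 4
x_4 = 1.3500, f(x_4) = 1.317227, coefficient = 2
x_5 = 1.6250, f(x_5) = 1.622613, coefficient = 4
x_6 = 1.9000, f(x_6) = 1.797970, coefficient = 2
x_7 = 2.1750, f(x_7) = 1.789927, coefficient = 4
x_8 = 2.4500, f(x_8) = 1.562524, coefficient = 2
x_9 = 2.7250, f(x_9) = 1.102663, coefficient = 4
x_10 = 3.0000, f(x_10) = 0.423360, coefficient = 1

I ≈ (0.275000/3) × 33.884017 = 3.106035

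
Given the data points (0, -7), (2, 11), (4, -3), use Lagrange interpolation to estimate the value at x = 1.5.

Lagrange interpolation formula:
P(x) = Σ yᵢ × Lᵢ(x)
where Lᵢ(x) = Π_{j≠i} (x - xⱼ)/(xᵢ - xⱼ)

L_0(1.5) = (1.5 - 2)/(0 - 2) × (1.5 - 4)/(0 - 4) = 0.156250
L_1(1.5) = (1.5 - 0)/(2 - 0) × (1.5 - 4)/(2 - 4) = 0.937500
L_2(1.5) = (1.5 - 0)/(4 - 0) × (1.5 - 2)/(4 - 2) = -0.093750

P(1.5) = (-7)×L_0(1.5) + 11×L_1(1.5) + (-3)×L_2(1.5)
P(1.5) = 9.500000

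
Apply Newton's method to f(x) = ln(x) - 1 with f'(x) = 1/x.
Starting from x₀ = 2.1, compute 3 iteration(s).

f(x) = ln(x) - 1
f'(x) = 1/x
x₀ = 2.1

Newton-Raphson formula: x_{n+1} = x_n - f(x_n)/f'(x_n)

Iteration 1:
  f(2.100000) = -0.258063
  f'(2.100000) = 0.476190
  x_1 = 2.100000 - (-0.258063)/0.476190 = 2.641932
Iteration 2:
  f(2.641932) = -0.028490
  f'(2.641932) = 0.378511
  x_2 = 2.641932 - (-0.028490)/0.378511 = 2.717199
Iteration 3:
  f(2.717199) = -0.000398
  f'(2.717199) = 0.368026
  x_3 = 2.717199 - (-0.000398)/0.368026 = 2.718282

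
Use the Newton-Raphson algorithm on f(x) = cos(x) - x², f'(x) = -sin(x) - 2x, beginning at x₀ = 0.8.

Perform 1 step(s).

f(x) = cos(x) - x²
f'(x) = -sin(x) - 2x
x₀ = 0.8

Newton-Raphson formula: x_{n+1} = x_n - f(x_n)/f'(x_n)

Iteration 1:
  f(0.800000) = 0.056707
  f'(0.800000) = -2.317356
  x_1 = 0.800000 - 0.056707/(-2.317356) = 0.824470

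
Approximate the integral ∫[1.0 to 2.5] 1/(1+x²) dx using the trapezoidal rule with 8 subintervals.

f(x) = 1/(1+x²)
a = 1.0, b = 2.5, n = 8
h = (b - a)/n = 0.187500

Trapezoidal rule: (h/2)[f(x₀) + 2f(x₁) + 2f(x₂) + ... + f(xₙ)]

x_0 = 1.0000, f(x_0) = 0.500000, coefficient = 1
x_1 = 1.1875, f(x_1) = 0.414911, coefficient = 2
x_2 = 1.3750, f(x_2) = 0.345946, coefficient = 2
x_3 = 1.5625, f(x_3) = 0.290579, coefficient = 2
x_4 = 1.7500, f(x_4) = 0.246154, coefficient = 2
x_5 = 1.9375, f(x_5) = 0.210353, coefficient = 2
x_6 = 2.1250, f(x_6) = 0.181303, coefficient = 2
x_7 = 2.3125, f(x_7) = 0.157538, coefficient = 2
x_8 = 2.5000, f(x_8) = 0.137931, coefficient = 1

I ≈ (0.187500/2) × 4.331500 = 0.406078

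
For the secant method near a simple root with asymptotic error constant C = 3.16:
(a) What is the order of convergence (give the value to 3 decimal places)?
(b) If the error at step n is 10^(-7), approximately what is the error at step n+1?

(a) Secant method has superlinear convergence with order φ = (1+√5)/2 ≈ 1.618.
    This means |e_{n+1}| ≈ C|e_n|^1.618.

(b) With |e_n| = 10^(-7) and C = 3.16:
    |e_{n+1}| ≈ 3.16 × (10^(-7))^1.618 = 3.16 × 10^(-11.33)

(a) ≈ 1.618 (golden ratio); (b) |e_{n+1}| ≈ 1.491e-11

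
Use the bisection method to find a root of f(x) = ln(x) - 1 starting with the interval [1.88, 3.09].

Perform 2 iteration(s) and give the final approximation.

f(x) = ln(x) - 1
Initial interval: [1.88, 3.09]

Iteration 1:
  c_1 = (1.880000 + 3.090000)/2 = 2.485000
  f(c_1) = f(2.485000) = -0.089727
  f(a) × f(c) ≥ 0, new interval: [2.485000, 3.090000]
Iteration 2:
  c_2 = (2.485000 + 3.090000)/2 = 2.787500
  f(c_2) = f(2.787500) = 0.025145
  f(a) × f(c) < 0, new interval: [2.485000, 2.787500]

After 2 iteration(s), the approximation is c_2 = 2.787500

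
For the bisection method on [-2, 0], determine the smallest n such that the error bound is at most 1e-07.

We need (b-a)/2^n ≤ 1e-07
(0 - (-2))/2^n ≤ 1e-07
2/2^n ≤ 1e-07
2^n ≥ 20000000
n ≥ log₂(20000000) = 24.25
n ≥ 25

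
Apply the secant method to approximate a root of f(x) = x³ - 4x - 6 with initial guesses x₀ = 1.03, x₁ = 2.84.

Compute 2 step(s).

f(x) = x³ - 4x - 6
x₀ = 1.03, x₁ = 2.84

Secant formula: x_{n+1} = x_n - f(x_n)(x_n - x_{n-1})/(f(x_n) - f(x_{n-1}))

Iteration 1:
  f(1.030000) = -9.027273
  f(2.840000) = 5.546304
  x_2 = 2.840000 - 5.546304×(2.840000 - 1.030000)/(5.546304 - (-9.027273))
       = 2.151164
Iteration 2:
  f(2.840000) = 5.546304
  f(2.151164) = -4.650134
  x_3 = 2.151164 - (-4.650134)×(2.151164 - 2.840000)/(-4.650134 - 5.546304)
       = 2.465311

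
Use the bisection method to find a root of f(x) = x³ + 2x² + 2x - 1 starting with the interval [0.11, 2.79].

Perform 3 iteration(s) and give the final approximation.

f(x) = x³ + 2x² + 2x - 1
Initial interval: [0.11, 2.79]

Iteration 1:
  c_1 = (0.110000 + 2.790000)/2 = 1.450000
  f(c_1) = f(1.450000) = 9.153625
  f(a) × f(c) < 0, new interval: [0.110000, 1.450000]
Iteration 2:
  c_2 = (0.110000 + 1.450000)/2 = 0.780000
  f(c_2) = f(0.780000) = 2.251352
  f(a) × f(c) < 0, new interval: [0.110000, 0.780000]
Iteration 3:
  c_3 = (0.110000 + 0.780000)/2 = 0.445000
  f(c_3) = f(0.445000) = 0.374171
  f(a) × f(c) < 0, new interval: [0.110000, 0.445000]

After 3 iteration(s), the approximation is c_3 = 0.445000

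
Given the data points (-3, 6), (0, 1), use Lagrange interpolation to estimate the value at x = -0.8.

Lagrange interpolation formula:
P(x) = Σ yᵢ × Lᵢ(x)
where Lᵢ(x) = Π_{j≠i} (x - xⱼ)/(xᵢ - xⱼ)

L_0(-0.8) = (-0.8 - 0)/(-3 - 0) = 0.266667
L_1(-0.8) = (-0.8 - (-3))/(0 - (-3)) = 0.733333

P(-0.8) = 6×L_0(-0.8) + 1×L_1(-0.8)
P(-0.8) = 2.333333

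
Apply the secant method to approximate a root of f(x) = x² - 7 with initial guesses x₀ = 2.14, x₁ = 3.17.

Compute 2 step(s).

f(x) = x² - 7
x₀ = 2.14, x₁ = 3.17

Secant formula: x_{n+1} = x_n - f(x_n)(x_n - x_{n-1})/(f(x_n) - f(x_{n-1}))

Iteration 1:
  f(2.140000) = -2.420400
  f(3.170000) = 3.048900
  x_2 = 3.170000 - 3.048900×(3.170000 - 2.140000)/(3.048900 - (-2.420400))
       = 2.595819
Iteration 2:
  f(3.170000) = 3.048900
  f(2.595819) = -0.261723
  x_3 = 2.595819 - (-0.261723)×(2.595819 - 3.170000)/(-0.261723 - 3.048900)
       = 2.641211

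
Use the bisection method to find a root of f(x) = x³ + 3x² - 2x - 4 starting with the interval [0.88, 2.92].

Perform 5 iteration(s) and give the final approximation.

f(x) = x³ + 3x² - 2x - 4
Initial interval: [0.88, 2.92]

Iteration 1:
  c_1 = (0.880000 + 2.920000)/2 = 1.900000
  f(c_1) = f(1.900000) = 9.889000
  f(a) × f(c) < 0, new interval: [0.880000, 1.900000]
Iteration 2:
  c_2 = (0.880000 + 1.900000)/2 = 1.390000
  f(c_2) = f(1.390000) = 1.701919
  f(a) × f(c) < 0, new interval: [0.880000, 1.390000]
Iteration 3:
  c_3 = (0.880000 + 1.390000)/2 = 1.135000
  f(c_3) = f(1.135000) = -0.943190
  f(a) × f(c) ≥ 0, new interval: [1.135000, 1.390000]
Iteration 4:
  c_4 = (1.135000 + 1.390000)/2 = 1.262500
  f(c_4) = f(1.262500) = 0.269025
  f(a) × f(c) < 0, new interval: [1.135000, 1.262500]
Iteration 5:
  c_5 = (1.135000 + 1.262500)/2 = 1.198750
  f(c_5) = f(1.198750) = -0.363890
  f(a) × f(c) ≥ 0, new interval: [1.198750, 1.262500]

After 5 iteration(s), the approximation is c_5 = 1.198750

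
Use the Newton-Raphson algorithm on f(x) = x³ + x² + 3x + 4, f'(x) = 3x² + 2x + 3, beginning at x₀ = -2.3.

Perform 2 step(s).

f(x) = x³ + x² + 3x + 4
f'(x) = 3x² + 2x + 3
x₀ = -2.3

Newton-Raphson formula: x_{n+1} = x_n - f(x_n)/f'(x_n)

Iteration 1:
  f(-2.300000) = -9.777000
  f'(-2.300000) = 14.270000
  x_1 = -2.300000 - (-9.777000)/14.270000 = -1.614856
Iteration 2:
  f(-1.614856) = -2.447967
  f'(-1.614856) = 7.593570
  x_2 = -1.614856 - (-2.447967)/7.593570 = -1.292483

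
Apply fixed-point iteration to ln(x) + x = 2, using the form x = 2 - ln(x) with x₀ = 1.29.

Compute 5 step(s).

Equation: ln(x) + x = 2
Fixed-point form: x = 2 - ln(x)
x₀ = 1.29

x_1 = g(1.290000) = 1.745358
x_2 = g(1.745358) = 1.443040
x_3 = g(1.443040) = 1.633248
x_4 = g(1.633248) = 1.509430
x_5 = g(1.509430) = 1.588268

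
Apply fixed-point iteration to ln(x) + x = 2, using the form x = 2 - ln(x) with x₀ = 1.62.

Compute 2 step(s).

Equation: ln(x) + x = 2
Fixed-point form: x = 2 - ln(x)
x₀ = 1.62

x_1 = g(1.620000) = 1.517574
x_2 = g(1.517574) = 1.582887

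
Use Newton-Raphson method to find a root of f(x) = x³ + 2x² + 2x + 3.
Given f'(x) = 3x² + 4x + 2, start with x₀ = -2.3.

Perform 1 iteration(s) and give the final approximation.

f(x) = x³ + 2x² + 2x + 3
f'(x) = 3x² + 4x + 2
x₀ = -2.3

Newton-Raphson formula: x_{n+1} = x_n - f(x_n)/f'(x_n)

Iteration 1:
  f(-2.300000) = -3.187000
  f'(-2.300000) = 8.670000
  x_1 = -2.300000 - (-3.187000)/8.670000 = -1.932411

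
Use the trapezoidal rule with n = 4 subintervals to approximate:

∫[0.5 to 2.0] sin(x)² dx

f(x) = sin(x)²
a = 0.5, b = 2.0, n = 4
h = (b - a)/n = 0.375000

Trapezoidal rule: (h/2)[f(x₀) + 2f(x₁) + 2f(x₂) + ... + f(xₙ)]

x_0 = 0.5000, f(x_0) = 0.229849, coefficient = 1
x_1 = 0.8750, f(x_1) = 0.589123, coefficient = 2
x_2 = 1.2500, f(x_2) = 0.900572, coefficient = 2
x_3 = 1.6250, f(x_3) = 0.997065, coefficient = 2
x_4 = 2.0000, f(x_4) = 0.826822, coefficient = 1

I ≈ (0.375000/2) × 6.030190 = 1.130661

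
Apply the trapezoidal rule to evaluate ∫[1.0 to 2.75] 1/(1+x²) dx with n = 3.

f(x) = 1/(1+x²)
a = 1.0, b = 2.75, n = 3
h = (b - a)/n = 0.583333

Trapezoidal rule: (h/2)[f(x₀) + 2f(x₁) + 2f(x₂) + ... + f(xₙ)]

x_0 = 1.0000, f(x_0) = 0.500000, coefficient = 1
x_1 = 1.5833, f(x_1) = 0.285149, coefficient = 2
x_2 = 2.1667, f(x_2) = 0.175610, coefficient = 2
x_3 = 2.7500, f(x_3) = 0.116788, coefficient = 1

I ≈ (0.583333/2) × 1.538305 = 0.448672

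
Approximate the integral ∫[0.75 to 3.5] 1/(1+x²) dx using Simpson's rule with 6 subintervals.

f(x) = 1/(1+x²)
a = 0.75, b = 3.5, n = 6
h = (b - a)/n = 0.458333

Simpson's rule: (h/3)[f(x₀) + 4f(x₁) + 2f(x₂) + ... + f(xₙ)]

x_0 = 0.7500, f(x_0) = 0.640000, coefficient = 1
x_1 = 1.2083, f(x_1) = 0.406493, coefficient = 4
x_2 = 1.6667, f(x_2) = 0.264706, coefficient = 2
x_3 = 2.1250, f(x_3) = 0.181303, coefficient = 4
x_4 = 2.5833, f(x_4) = 0.130317, coefficient = 2
x_5 = 3.0417, f(x_5) = 0.097544, coefficient = 4
x_6 = 3.5000, f(x_6) = 0.075472, coefficient = 1

I ≈ (0.458333/3) × 4.246878 = 0.648829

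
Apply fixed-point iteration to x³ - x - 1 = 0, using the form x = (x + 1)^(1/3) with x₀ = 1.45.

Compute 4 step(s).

Equation: x³ - x - 1 = 0
Fixed-point form: x = (x + 1)^(1/3)
x₀ = 1.45

x_1 = g(1.450000) = 1.348100
x_2 = g(1.348100) = 1.329144
x_3 = g(1.329144) = 1.325558
x_4 = g(1.325558) = 1.324878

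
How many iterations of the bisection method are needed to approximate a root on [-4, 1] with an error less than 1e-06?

We need (b-a)/2^n ≤ 1e-06
(1 - (-4))/2^n ≤ 1e-06
5/2^n ≤ 1e-06
2^n ≥ 5000000
n ≥ log₂(5000000) = 22.25
n ≥ 23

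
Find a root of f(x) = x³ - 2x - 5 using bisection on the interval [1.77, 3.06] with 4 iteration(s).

f(x) = x³ - 2x - 5
Initial interval: [1.77, 3.06]

Iteration 1:
  c_1 = (1.770000 + 3.060000)/2 = 2.415000
  f(c_1) = f(2.415000) = 4.254823
  f(a) × f(c) < 0, new interval: [1.770000, 2.415000]
Iteration 2:
  c_2 = (1.770000 + 2.415000)/2 = 2.092500
  f(c_2) = f(2.092500) = -0.022871
  f(a) × f(c) ≥ 0, new interval: [2.092500, 2.415000]
Iteration 3:
  c_3 = (2.092500 + 2.415000)/2 = 2.253750
  f(c_3) = f(2.253750) = 1.940173
  f(a) × f(c) < 0, new interval: [2.092500, 2.253750]
Iteration 4:
  c_4 = (2.092500 + 2.253750)/2 = 2.173125
  f(c_4) = f(2.173125) = 0.916273
  f(a) × f(c) < 0, new interval: [2.092500, 2.173125]

After 4 iteration(s), the approximation is c_4 = 2.173125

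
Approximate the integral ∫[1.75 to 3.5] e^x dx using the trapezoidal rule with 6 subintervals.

f(x) = e^x
a = 1.75, b = 3.5, n = 6
h = (b - a)/n = 0.291667

Trapezoidal rule: (h/2)[f(x₀) + 2f(x₁) + 2f(x₂) + ... + f(xₙ)]

x_0 = 1.7500, f(x_0) = 5.754603, coefficient = 1
x_1 = 2.0417, f(x_1) = 7.703438, coefficient = 2
x_2 = 2.3333, f(x_2) = 10.312259, coefficient = 2
x_3 = 2.6250, f(x_3) = 13.804574, coefficient = 2
x_4 = 2.9167, f(x_4) = 18.479586, coefficient = 2
x_5 = 3.2083, f(x_5) = 24.737822, coefficient = 2
x_6 = 3.5000, f(x_6) = 33.115452, coefficient = 1

I ≈ (0.291667/2) × 188.945412 = 27.554539
Exact value: 27.360849
Error: 0.193690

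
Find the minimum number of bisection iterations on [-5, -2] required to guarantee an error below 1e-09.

We need (b-a)/2^n ≤ 1e-09
(-2 - (-5))/2^n ≤ 1e-09
3/2^n ≤ 1e-09
2^n ≥ 3000000000
n ≥ log₂(3000000000) = 31.48
n ≥ 32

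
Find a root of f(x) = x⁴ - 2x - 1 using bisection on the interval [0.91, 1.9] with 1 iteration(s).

f(x) = x⁴ - 2x - 1
Initial interval: [0.91, 1.9]

Iteration 1:
  c_1 = (0.910000 + 1.900000)/2 = 1.405000
  f(c_1) = f(1.405000) = 0.086775
  f(a) × f(c) < 0, new interval: [0.910000, 1.405000]

After 1 iteration(s), the approximation is c_1 = 1.405000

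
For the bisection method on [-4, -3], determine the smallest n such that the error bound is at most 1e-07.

We need (b-a)/2^n ≤ 1e-07
(-3 - (-4))/2^n ≤ 1e-07
1/2^n ≤ 1e-07
2^n ≥ 10000000
n ≥ log₂(10000000) = 23.25
n ≥ 24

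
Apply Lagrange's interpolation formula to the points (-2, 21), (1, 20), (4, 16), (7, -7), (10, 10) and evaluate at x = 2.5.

Lagrange interpolation formula:
P(x) = Σ yᵢ × Lᵢ(x)
where Lᵢ(x) = Π_{j≠i} (x - xⱼ)/(xᵢ - xⱼ)

L_0(2.5) = (2.5 - 1)/(-2 - 1) × (2.5 - 4)/(-2 - 4) × (2.5 - 7)/(-2 - 7) × (2.5 - 10)/(-2 - 10) = -0.039062
L_1(2.5) = (2.5 - (-2))/(1 - (-2)) × (2.5 - 4)/(1 - 4) × (2.5 - 7)/(1 - 7) × (2.5 - 10)/(1 - 10) = 0.468750
L_2(2.5) = (2.5 - (-2))/(4 - (-2)) × (2.5 - 1)/(4 - 1) × (2.5 - 7)/(4 - 7) × (2.5 - 10)/(4 - 10) = 0.703125
L_3(2.5) = (2.5 - (-2))/(7 - (-2)) × (2.5 - 1)/(7 - 1) × (2.5 - 4)/(7 - 4) × (2.5 - 10)/(7 - 10) = -0.156250
L_4(2.5) = (2.5 - (-2))/(10 - (-2)) × (2.5 - 1)/(10 - 1) × (2.5 - 4)/(10 - 4) × (2.5 - 7)/(10 - 7) = 0.023438

P(2.5) = 21×L_0(2.5) + 20×L_1(2.5) + 16×L_2(2.5) + (-7)×L_3(2.5) + 10×L_4(2.5)
P(2.5) = 21.132812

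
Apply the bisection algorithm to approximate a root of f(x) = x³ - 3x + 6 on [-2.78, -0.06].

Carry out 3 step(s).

f(x) = x³ - 3x + 6
Initial interval: [-2.78, -0.06]

Iteration 1:
  c_1 = (-2.780000 + (-0.060000))/2 = -1.420000
  f(c_1) = f(-1.420000) = 7.396712
  f(a) × f(c) < 0, new interval: [-2.780000, -1.420000]
Iteration 2:
  c_2 = (-2.780000 + (-1.420000))/2 = -2.100000
  f(c_2) = f(-2.100000) = 3.039000
  f(a) × f(c) < 0, new interval: [-2.780000, -2.100000]
Iteration 3:
  c_3 = (-2.780000 + (-2.100000))/2 = -2.440000
  f(c_3) = f(-2.440000) = -1.206784
  f(a) × f(c) ≥ 0, new interval: [-2.440000, -2.100000]

After 3 iteration(s), the approximation is c_3 = -2.440000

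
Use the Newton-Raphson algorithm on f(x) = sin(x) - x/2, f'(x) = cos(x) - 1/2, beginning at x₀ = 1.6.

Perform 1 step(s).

f(x) = sin(x) - x/2
f'(x) = cos(x) - 1/2
x₀ = 1.6

Newton-Raphson formula: x_{n+1} = x_n - f(x_n)/f'(x_n)

Iteration 1:
  f(1.600000) = 0.199574
  f'(1.600000) = -0.529200
  x_1 = 1.600000 - 0.199574/(-0.529200) = 1.977124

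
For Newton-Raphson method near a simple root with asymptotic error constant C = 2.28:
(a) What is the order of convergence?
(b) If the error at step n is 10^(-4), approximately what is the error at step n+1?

(a) Newton-Raphson has quadratic (order 2) convergence near simple roots.
    This means |e_{n+1}| ≈ C|e_n|².

(b) With |e_n| = 10^(-4) and C = 2.28:
    |e_{n+1}| ≈ 2.28 × (10^(-4))² = 2.28 × 10^(-8)

(a) 2 (quadratic); (b) |e_{n+1}| ≈ 2.280e-08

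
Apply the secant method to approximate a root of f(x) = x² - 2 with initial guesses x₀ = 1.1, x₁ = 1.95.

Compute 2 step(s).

f(x) = x² - 2
x₀ = 1.1, x₁ = 1.95

Secant formula: x_{n+1} = x_n - f(x_n)(x_n - x_{n-1})/(f(x_n) - f(x_{n-1}))

Iteration 1:
  f(1.100000) = -0.790000
  f(1.950000) = 1.802500
  x_2 = 1.950000 - 1.802500×(1.950000 - 1.100000)/(1.802500 - (-0.790000))
       = 1.359016
Iteration 2:
  f(1.950000) = 1.802500
  f(1.359016) = -0.153074
  x_3 = 1.359016 - (-0.153074)×(1.359016 - 1.950000)/(-0.153074 - 1.802500)
       = 1.405276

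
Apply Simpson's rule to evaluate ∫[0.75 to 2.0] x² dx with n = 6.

f(x) = x²
a = 0.75, b = 2.0, n = 6
h = (b - a)/n = 0.208333

Simpson's rule: (h/3)[f(x₀) + 4f(x₁) + 2f(x₂) + ... + f(xₙ)]

x_0 = 0.7500, f(x_0) = 0.562500, coefficient = 1
x_1 = 0.9583, f(x_1) = 0.918403, coefficient = 4
x_2 = 1.1667, f(x_2) = 1.361111, coefficient = 2
x_3 = 1.3750, f(x_3) = 1.890625, coefficient = 4
x_4 = 1.5833, f(x_4) = 2.506944, coefficient = 2
x_5 = 1.7917, f(x_5) = 3.210069, coefficient = 4
x_6 = 2.0000, f(x_6) = 4.000000, coefficient = 1

I ≈ (0.208333/3) × 36.375000 = 2.526042
Exact value: 2.526042
Error: 0.000000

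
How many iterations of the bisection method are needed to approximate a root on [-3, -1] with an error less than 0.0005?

We need (b-a)/2^n ≤ 0.0005
(-1 - (-3))/2^n ≤ 0.0005
2/2^n ≤ 0.0005
2^n ≥ 4000
n ≥ log₂(4000) = 11.97
n ≥ 12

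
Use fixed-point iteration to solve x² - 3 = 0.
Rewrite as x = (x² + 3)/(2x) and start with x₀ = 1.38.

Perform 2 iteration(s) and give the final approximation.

Equation: x² - 3 = 0
Fixed-point form: x = (x² + 3)/(2x)
x₀ = 1.38

x_1 = g(1.380000) = 1.776957
x_2 = g(1.776957) = 1.732618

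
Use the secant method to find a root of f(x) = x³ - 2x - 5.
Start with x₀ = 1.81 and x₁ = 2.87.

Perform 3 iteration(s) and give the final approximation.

f(x) = x³ - 2x - 5
x₀ = 1.81, x₁ = 2.87

Secant formula: x_{n+1} = x_n - f(x_n)(x_n - x_{n-1})/(f(x_n) - f(x_{n-1}))

Iteration 1:
  f(1.810000) = -2.690259
  f(2.870000) = 12.899903
  x_2 = 2.870000 - 12.899903×(2.870000 - 1.810000)/(12.899903 - (-2.690259))
       = 1.992915
Iteration 2:
  f(2.870000) = 12.899903
  f(1.992915) = -1.070549
  x_3 = 1.992915 - (-1.070549)×(1.992915 - 2.870000)/(-1.070549 - 12.899903)
       = 2.060126
Iteration 3:
  f(1.992915) = -1.070549
  f(2.060126) = -0.376836
  x_4 = 2.060126 - (-0.376836)×(2.060126 - 1.992915)/(-0.376836 - (-1.070549))
       = 2.096635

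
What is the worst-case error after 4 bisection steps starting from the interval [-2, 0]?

Bisection error bound: |error| ≤ (b-a)/2^n
|error| ≤ (0 - (-2))/2^4 = 2/2^4
|error| ≤ 0.1250000000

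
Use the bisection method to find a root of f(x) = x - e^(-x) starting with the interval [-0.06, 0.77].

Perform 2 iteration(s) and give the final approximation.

f(x) = x - e^(-x)
Initial interval: [-0.06, 0.77]

Iteration 1:
  c_1 = (-0.060000 + 0.770000)/2 = 0.355000
  f(c_1) = f(0.355000) = -0.346173
  f(a) × f(c) ≥ 0, new interval: [0.355000, 0.770000]
Iteration 2:
  c_2 = (0.355000 + 0.770000)/2 = 0.562500
  f(c_2) = f(0.562500) = -0.007283
  f(a) × f(c) ≥ 0, new interval: [0.562500, 0.770000]

After 2 iteration(s), the approximation is c_2 = 0.562500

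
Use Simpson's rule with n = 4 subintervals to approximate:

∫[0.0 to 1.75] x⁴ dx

f(x) = x⁴
a = 0.0, b = 1.75, n = 4
h = (b - a)/n = 0.437500

Simpson's rule: (h/3)[f(x₀) + 4f(x₁) + 2f(x₂) + ... + f(xₙ)]

x_0 = 0.0000, f(x_0) = 0.000000, coefficient = 1
x_1 = 0.4375, f(x_1) = 0.036636, coefficient = 4
x_2 = 0.8750, f(x_2) = 0.586182, coefficient = 2
x_3 = 1.3125, f(x_3) = 2.967545, coefficient = 4
x_4 = 1.7500, f(x_4) = 9.378906, coefficient = 1

I ≈ (0.437500/3) × 22.567993 = 3.291166
Exact value: 3.282617
Error: 0.008548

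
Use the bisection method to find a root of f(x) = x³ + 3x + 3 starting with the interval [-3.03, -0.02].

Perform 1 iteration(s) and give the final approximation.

f(x) = x³ + 3x + 3
Initial interval: [-3.03, -0.02]

Iteration 1:
  c_1 = (-3.030000 + (-0.020000))/2 = -1.525000
  f(c_1) = f(-1.525000) = -5.121578
  f(a) × f(c) ≥ 0, new interval: [-1.525000, -0.020000]

After 1 iteration(s), the approximation is c_1 = -1.525000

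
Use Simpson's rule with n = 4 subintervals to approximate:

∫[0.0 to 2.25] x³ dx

f(x) = x³
a = 0.0, b = 2.25, n = 4
h = (b - a)/n = 0.562500

Simpson's rule: (h/3)[f(x₀) + 4f(x₁) + 2f(x₂) + ... + f(xₙ)]

x_0 = 0.0000, f(x_0) = 0.000000, coefficient = 1
x_1 = 0.5625, f(x_1) = 0.177979, coefficient = 4
x_2 = 1.1250, f(x_2) = 1.423828, coefficient = 2
x_3 = 1.6875, f(x_3) = 4.805420, coefficient = 4
x_4 = 2.2500, f(x_4) = 11.390625, coefficient = 1

I ≈ (0.562500/3) × 34.171875 = 6.407227
Exact value: 6.407227
Error: 0.000000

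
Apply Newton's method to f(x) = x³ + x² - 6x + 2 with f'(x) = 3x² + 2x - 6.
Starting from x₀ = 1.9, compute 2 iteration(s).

f(x) = x³ + x² - 6x + 2
f'(x) = 3x² + 2x - 6
x₀ = 1.9

Newton-Raphson formula: x_{n+1} = x_n - f(x_n)/f'(x_n)

Iteration 1:
  f(1.900000) = 1.069000
  f'(1.900000) = 8.630000
  x_1 = 1.900000 - 1.069000/8.630000 = 1.776130
Iteration 2:
  f(1.776130) = 0.100903
  f'(1.776130) = 7.016171
  x_2 = 1.776130 - 0.100903/7.016171 = 1.761748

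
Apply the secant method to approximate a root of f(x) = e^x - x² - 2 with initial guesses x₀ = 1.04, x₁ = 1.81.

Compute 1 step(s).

f(x) = e^x - x² - 2
x₀ = 1.04, x₁ = 1.81

Secant formula: x_{n+1} = x_n - f(x_n)(x_n - x_{n-1})/(f(x_n) - f(x_{n-1}))

Iteration 1:
  f(1.040000) = -0.252383
  f(1.810000) = 0.834347
  x_2 = 1.810000 - 0.834347×(1.810000 - 1.040000)/(0.834347 - (-0.252383))
       = 1.218825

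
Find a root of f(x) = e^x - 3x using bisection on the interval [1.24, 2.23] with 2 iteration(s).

f(x) = e^x - 3x
Initial interval: [1.24, 2.23]

Iteration 1:
  c_1 = (1.240000 + 2.230000)/2 = 1.735000
  f(c_1) = f(1.735000) = 0.463928
  f(a) × f(c) < 0, new interval: [1.240000, 1.735000]
Iteration 2:
  c_2 = (1.240000 + 1.735000)/2 = 1.487500
  f(c_2) = f(1.487500) = -0.036483
  f(a) × f(c) ≥ 0, new interval: [1.487500, 1.735000]

After 2 iteration(s), the approximation is c_2 = 1.487500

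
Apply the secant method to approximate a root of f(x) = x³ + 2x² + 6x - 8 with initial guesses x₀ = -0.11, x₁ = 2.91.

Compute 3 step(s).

f(x) = x³ + 2x² + 6x - 8
x₀ = -0.11, x₁ = 2.91

Secant formula: x_{n+1} = x_n - f(x_n)(x_n - x_{n-1})/(f(x_n) - f(x_{n-1}))

Iteration 1:
  f(-0.110000) = -8.637131
  f(2.910000) = 51.038371
  x_2 = 2.910000 - 51.038371×(2.910000 - (-0.110000))/(51.038371 - (-8.637131))
       = 0.327100
Iteration 2:
  f(2.910000) = 51.038371
  f(0.327100) = -5.788417
  x_3 = 0.327100 - (-5.788417)×(0.327100 - 2.910000)/(-5.788417 - 51.038371)
       = 0.590196
Iteration 3:
  f(0.327100) = -5.788417
  f(0.590196) = -3.556581
  x_4 = 0.590196 - (-3.556581)×(0.590196 - 0.327100)/(-3.556581 - (-5.788417))
       = 1.009457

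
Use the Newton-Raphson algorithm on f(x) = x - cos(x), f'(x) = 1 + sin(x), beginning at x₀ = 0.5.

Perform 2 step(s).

f(x) = x - cos(x)
f'(x) = 1 + sin(x)
x₀ = 0.5

Newton-Raphson formula: x_{n+1} = x_n - f(x_n)/f'(x_n)

Iteration 1:
  f(0.500000) = -0.377583
  f'(0.500000) = 1.479426
  x_1 = 0.500000 - (-0.377583)/1.479426 = 0.755222
Iteration 2:
  f(0.755222) = 0.027103
  f'(0.755222) = 1.685451
  x_2 = 0.755222 - 0.027103/1.685451 = 0.739142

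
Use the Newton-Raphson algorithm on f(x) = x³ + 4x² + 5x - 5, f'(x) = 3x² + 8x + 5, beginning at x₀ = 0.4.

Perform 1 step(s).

f(x) = x³ + 4x² + 5x - 5
f'(x) = 3x² + 8x + 5
x₀ = 0.4

Newton-Raphson formula: x_{n+1} = x_n - f(x_n)/f'(x_n)

Iteration 1:
  f(0.400000) = -2.296000
  f'(0.400000) = 8.680000
  x_1 = 0.400000 - (-2.296000)/8.680000 = 0.664516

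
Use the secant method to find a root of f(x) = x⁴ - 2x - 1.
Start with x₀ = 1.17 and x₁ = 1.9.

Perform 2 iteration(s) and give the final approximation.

f(x) = x⁴ - 2x - 1
x₀ = 1.17, x₁ = 1.9

Secant formula: x_{n+1} = x_n - f(x_n)(x_n - x_{n-1})/(f(x_n) - f(x_{n-1}))

Iteration 1:
  f(1.170000) = -1.466113
  f(1.900000) = 8.232100
  x_2 = 1.900000 - 8.232100×(1.900000 - 1.170000)/(8.232100 - (-1.466113))
       = 1.280357
Iteration 2:
  f(1.900000) = 8.232100
  f(1.280357) = -0.873366
  x_3 = 1.280357 - (-0.873366)×(1.280357 - 1.900000)/(-0.873366 - 8.232100)
       = 1.339791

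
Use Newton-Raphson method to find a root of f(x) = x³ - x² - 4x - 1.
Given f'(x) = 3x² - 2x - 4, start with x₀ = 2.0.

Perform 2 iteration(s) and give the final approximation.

f(x) = x³ - x² - 4x - 1
f'(x) = 3x² - 2x - 4
x₀ = 2.0

Newton-Raphson formula: x_{n+1} = x_n - f(x_n)/f'(x_n)

Iteration 1:
  f(2.000000) = -5.000000
  f'(2.000000) = 4.000000
  x_1 = 2.000000 - (-5.000000)/4.000000 = 3.250000
Iteration 2:
  f(3.250000) = 9.765625
  f'(3.250000) = 21.187500
  x_2 = 3.250000 - 9.765625/21.187500 = 2.789086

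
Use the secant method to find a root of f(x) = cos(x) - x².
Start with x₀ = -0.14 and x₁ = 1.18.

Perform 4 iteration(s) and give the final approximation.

f(x) = cos(x) - x²
x₀ = -0.14, x₁ = 1.18

Secant formula: x_{n+1} = x_n - f(x_n)(x_n - x_{n-1})/(f(x_n) - f(x_{n-1}))

Iteration 1:
  f(-0.140000) = 0.970616
  f(1.180000) = -1.011475
  x_2 = 1.180000 - (-1.011475)×(1.180000 - (-0.140000))/(-1.011475 - 0.970616)
       = 0.506395
Iteration 2:
  f(1.180000) = -1.011475
  f(0.506395) = 0.618063
  x_3 = 0.506395 - 0.618063×(0.506395 - 1.180000)/(0.618063 - (-1.011475))
       = 0.761885
Iteration 3:
  f(0.506395) = 0.618063
  f(0.761885) = 0.143068
  x_4 = 0.761885 - 0.143068×(0.761885 - 0.506395)/(0.143068 - 0.618063)
       = 0.838838
Iteration 4:
  f(0.761885) = 0.143068
  f(0.838838) = -0.035322
  x_5 = 0.838838 - (-0.035322)×(0.838838 - 0.761885)/(-0.035322 - 0.143068)
       = 0.823601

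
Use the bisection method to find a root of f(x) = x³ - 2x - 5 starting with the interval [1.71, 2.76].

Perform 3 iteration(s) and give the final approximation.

f(x) = x³ - 2x - 5
Initial interval: [1.71, 2.76]

Iteration 1:
  c_1 = (1.710000 + 2.760000)/2 = 2.235000
  f(c_1) = f(2.235000) = 1.694328
  f(a) × f(c) < 0, new interval: [1.710000, 2.235000]
Iteration 2:
  c_2 = (1.710000 + 2.235000)/2 = 1.972500
  f(c_2) = f(1.972500) = -1.270483
  f(a) × f(c) ≥ 0, new interval: [1.972500, 2.235000]
Iteration 3:
  c_3 = (1.972500 + 2.235000)/2 = 2.103750
  f(c_3) = f(2.103750) = 0.103201
  f(a) × f(c) < 0, new interval: [1.972500, 2.103750]

After 3 iteration(s), the approximation is c_3 = 2.103750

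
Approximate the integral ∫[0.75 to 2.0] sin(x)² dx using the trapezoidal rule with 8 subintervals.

f(x) = sin(x)²
a = 0.75, b = 2.0, n = 8
h = (b - a)/n = 0.156250

Trapezoidal rule: (h/2)[f(x₀) + 2f(x₁) + 2f(x₂) + ... + f(xₙ)]

x_0 = 0.7500, f(x_0) = 0.464631, coefficient = 1
x_1 = 0.9062, f(x_1) = 0.619679, coefficient = 2
x_2 = 1.0625, f(x_2) = 0.763133, coefficient = 2
x_3 = 1.2188, f(x_3) = 0.881100, coefficient = 2
x_4 = 1.3750, f(x_4) = 0.962151, coefficient = 2
x_5 = 1.5312, f(x_5) = 0.998437, coefficient = 2
x_6 = 1.6875, f(x_6) = 0.986442, coefficient = 2
x_7 = 1.8438, f(x_7) = 0.927328, coefficient = 2
x_8 = 2.0000, f(x_8) = 0.826822, coefficient = 1

I ≈ (0.156250/2) × 13.567993 = 1.059999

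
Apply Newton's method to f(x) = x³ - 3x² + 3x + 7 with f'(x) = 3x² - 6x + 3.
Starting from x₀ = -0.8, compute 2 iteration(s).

f(x) = x³ - 3x² + 3x + 7
f'(x) = 3x² - 6x + 3
x₀ = -0.8

Newton-Raphson formula: x_{n+1} = x_n - f(x_n)/f'(x_n)

Iteration 1:
  f(-0.800000) = 2.168000
  f'(-0.800000) = 9.720000
  x_1 = -0.800000 - 2.168000/9.720000 = -1.023045
Iteration 2:
  f(-1.023045) = -0.279742
  f'(-1.023045) = 12.278136
  x_2 = -1.023045 - (-0.279742)/12.278136 = -1.000262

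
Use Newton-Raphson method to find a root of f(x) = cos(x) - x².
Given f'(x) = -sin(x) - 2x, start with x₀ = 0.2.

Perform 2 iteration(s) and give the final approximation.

f(x) = cos(x) - x²
f'(x) = -sin(x) - 2x
x₀ = 0.2

Newton-Raphson formula: x_{n+1} = x_n - f(x_n)/f'(x_n)

Iteration 1:
  f(0.200000) = 0.940067
  f'(0.200000) = -0.598669
  x_1 = 0.200000 - 0.940067/(-0.598669) = 1.770260
Iteration 2:
  f(1.770260) = -3.331965
  f'(1.770260) = -4.520693
  x_2 = 1.770260 - (-3.331965)/(-4.520693) = 1.033213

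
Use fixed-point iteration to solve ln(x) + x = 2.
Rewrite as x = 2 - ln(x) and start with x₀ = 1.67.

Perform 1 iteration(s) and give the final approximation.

Equation: ln(x) + x = 2
Fixed-point form: x = 2 - ln(x)
x₀ = 1.67

x_1 = g(1.670000) = 1.487176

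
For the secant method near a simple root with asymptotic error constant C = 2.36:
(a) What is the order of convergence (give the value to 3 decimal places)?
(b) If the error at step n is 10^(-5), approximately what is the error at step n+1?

(a) Secant method has superlinear convergence with order φ = (1+√5)/2 ≈ 1.618.
    This means |e_{n+1}| ≈ C|e_n|^1.618.

(b) With |e_n| = 10^(-5) and C = 2.36:
    |e_{n+1}| ≈ 2.36 × (10^(-5))^1.618 = 2.36 × 10^(-8.09)

(a) ≈ 1.618 (golden ratio); (b) |e_{n+1}| ≈ 1.918e-08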